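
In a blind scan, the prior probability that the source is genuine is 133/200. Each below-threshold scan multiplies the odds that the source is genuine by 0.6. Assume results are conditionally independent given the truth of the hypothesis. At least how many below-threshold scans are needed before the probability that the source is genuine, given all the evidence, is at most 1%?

11

Prior odds = 0.665/0.335 = 133/67.
Likelihood ratio per below-threshold scan = 0.6.
Target odds: 0.01 ÷ 0.99 = 1/99.
Require 0.6ⁿ ≤ 1/99 ÷ (133/67) = 67/13167.
0.6¹⁰ = 59049/9765625 is still above 67/13167 but 0.6¹¹ = 177147/48828125 is at or below it, so n = 11.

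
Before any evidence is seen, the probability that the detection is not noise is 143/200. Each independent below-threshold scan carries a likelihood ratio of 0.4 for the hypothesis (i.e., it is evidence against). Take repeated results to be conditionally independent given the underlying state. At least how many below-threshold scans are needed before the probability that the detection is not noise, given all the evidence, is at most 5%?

5

Prior odds: 0.715 ÷ 0.285 = 143/57.
Likelihood ratio per below-threshold scan = 0.4.
Target odds: 0.05 ÷ 0.95 = 1/19.
Need (143/57) × 0.4ⁿ ≤ 1/19, i.e. 0.4ⁿ ≤ 3/143.
0.4⁴ = 0.0256 is still above 3/143 but 0.4⁵ = 0.01024 is at or below it, so n = 5.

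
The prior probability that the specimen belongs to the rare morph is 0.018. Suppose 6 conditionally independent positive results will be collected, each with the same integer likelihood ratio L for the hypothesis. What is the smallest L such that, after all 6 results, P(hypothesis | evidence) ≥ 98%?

Prior odds = 0.018/0.982 = 9/491.
Target odds = 0.98/0.02 = 49.
Need L⁶ ≥ 49 ÷ (9/491) = 24059/9.
3⁶ = 729 < 24059/9 ≤ 4096 = 4⁶, so L = 4.

4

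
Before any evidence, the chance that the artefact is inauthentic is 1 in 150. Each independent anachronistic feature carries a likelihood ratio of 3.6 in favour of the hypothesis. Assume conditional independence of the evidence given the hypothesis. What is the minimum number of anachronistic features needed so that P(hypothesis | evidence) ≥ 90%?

Prior odds = (1/150)/(149/150) = 1/149.
Likelihood ratio per anachronistic feature = 3.6.
Target odds: 0.9 ÷ 0.1 = 9.
Require 3.6ⁿ ≥ 9 ÷ (1/149) = 1341.
3.6⁵ = 604.66176 falls short of 1341 but 3.6⁶ = 34012224/15625 reaches it, so n = 6.

6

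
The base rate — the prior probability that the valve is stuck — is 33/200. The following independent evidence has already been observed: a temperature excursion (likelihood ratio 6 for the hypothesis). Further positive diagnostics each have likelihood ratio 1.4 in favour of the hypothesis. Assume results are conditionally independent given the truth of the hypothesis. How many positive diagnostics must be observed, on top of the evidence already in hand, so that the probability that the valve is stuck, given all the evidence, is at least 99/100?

14

Prior odds = 0.165/0.835 = 33/167.
Bayes factor of the evidence already in hand = 6.
Odds after that evidence = (33/167) × 6 = 198/167.
Target odds = 0.99/0.01 = 99.
Need 1.4ⁿ ≥ 99 ÷ (198/167) = 83.5.
1.4¹³ ≈79.3715 falls short of 83.5 but 1.4¹⁴ ≈111.12 reaches it, so n = 14.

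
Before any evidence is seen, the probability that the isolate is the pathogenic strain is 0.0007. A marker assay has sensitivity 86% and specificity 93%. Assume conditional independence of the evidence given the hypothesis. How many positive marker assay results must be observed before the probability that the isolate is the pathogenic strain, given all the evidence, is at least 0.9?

Prior odds = 0.0007/0.9993 = 7/9993.
False-positive rate = 1 − 0.93 = 0.07; likelihood ratio of a positive = 0.86/0.07 = 86/7.
Target odds: 0.9 ÷ 0.1 = 9.
Require (86/7)ⁿ ≥ 9 ÷ (7/9993) = 89937/7.
(86/7)³ = 636056/343 falls short of 89937/7 but (86/7)⁴ = 54700816/2401 reaches it, so n = 4.

4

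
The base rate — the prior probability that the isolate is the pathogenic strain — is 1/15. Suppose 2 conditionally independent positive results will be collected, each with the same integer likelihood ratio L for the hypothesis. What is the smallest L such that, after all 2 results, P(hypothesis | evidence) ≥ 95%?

Prior odds = (1/15)/(14/15) = 1/14.
Target odds = 0.95/0.05 = 19.
Need L² ≥ 19 ÷ (1/14) = 266.
16² = 256 < 266 ≤ 289 = 17², so L = 17.

17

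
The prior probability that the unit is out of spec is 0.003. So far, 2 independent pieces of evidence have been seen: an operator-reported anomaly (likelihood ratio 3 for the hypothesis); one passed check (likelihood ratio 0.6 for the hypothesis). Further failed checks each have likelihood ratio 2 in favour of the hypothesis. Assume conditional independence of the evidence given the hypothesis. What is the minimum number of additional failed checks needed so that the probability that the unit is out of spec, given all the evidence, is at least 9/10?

11

Prior odds = 0.003/0.997 = 3/997.
Combined Bayes factor of the evidence already in hand = 3 × 0.6 = 1.8.
Odds after that evidence = (3/997) × 1.8 = 27/4985.
Target odds = 0.9/0.1 = 9.
Need 2ⁿ ≥ 9 ÷ (27/4985) = 4985/3.
2¹⁰ = 1024 falls short of 4985/3 but 2¹¹ = 2048 reaches it, so n = 11.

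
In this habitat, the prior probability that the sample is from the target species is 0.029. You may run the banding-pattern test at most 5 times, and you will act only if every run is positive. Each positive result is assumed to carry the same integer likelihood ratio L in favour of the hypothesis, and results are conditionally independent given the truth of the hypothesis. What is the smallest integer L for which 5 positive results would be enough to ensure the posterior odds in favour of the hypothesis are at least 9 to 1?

Prior odds = 0.029/0.971 = 29/971.
Target odds = 9.
Need L⁵ ≥ 9 ÷ (29/971) = 8739/29.
3⁵ = 243 < 8739/29 ≤ 1024 = 4⁵, so L = 4.

4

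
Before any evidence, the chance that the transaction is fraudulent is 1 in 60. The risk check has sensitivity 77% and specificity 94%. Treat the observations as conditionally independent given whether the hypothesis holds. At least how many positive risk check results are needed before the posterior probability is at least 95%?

3

Prior odds: (1/60) ÷ (59/60) = 1/59.
False-positive rate = 1 − 0.94 = 0.06; likelihood ratio of a positive = 0.77/0.06 = 77/6.
Target odds: 0.95 ÷ 0.05 = 19.
Need (1/59) × (77/6)ⁿ ≥ 19, i.e. (77/6)ⁿ ≥ 1121.
(77/6)² = 5929/36 falls short of 1121 but (77/6)³ = 456533/216 reaches it, so n = 3.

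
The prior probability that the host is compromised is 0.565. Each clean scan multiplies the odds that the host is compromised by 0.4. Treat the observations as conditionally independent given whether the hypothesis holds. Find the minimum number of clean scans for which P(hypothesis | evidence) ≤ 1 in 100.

6

Prior odds = 0.565/0.435 = 113/87.
Likelihood ratio per clean scan = 0.4.
Target posterior odds = 0.01/0.99 = 1/99.
Require 0.4ⁿ ≤ 1/99 ÷ (113/87) = 29/3729.
0.4⁵ = 0.01024 is still above 29/3729 but 0.4⁶ = 64/15625 is at or below it, so n = 6.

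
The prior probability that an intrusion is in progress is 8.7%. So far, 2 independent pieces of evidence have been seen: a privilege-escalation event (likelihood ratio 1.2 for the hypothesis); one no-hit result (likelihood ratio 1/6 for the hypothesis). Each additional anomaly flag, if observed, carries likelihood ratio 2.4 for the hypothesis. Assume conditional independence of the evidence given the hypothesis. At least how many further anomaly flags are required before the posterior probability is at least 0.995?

Prior odds = 0.087/0.913 = 87/913.
Combined Bayes factor of the evidence already in hand = 1.2 × (1/6) = 0.2.
Odds after that evidence = (87/913) × 0.2 = 87/4565.
Target odds = 0.995/0.005 = 199.
Need 2.4ⁿ ≥ 199 ÷ (87/4565) = 908435/87.
2.4¹⁰ ≈6340.34 falls short of 908435/87 but 2.4¹¹ ≈15216.8 reaches it, so n = 11.

11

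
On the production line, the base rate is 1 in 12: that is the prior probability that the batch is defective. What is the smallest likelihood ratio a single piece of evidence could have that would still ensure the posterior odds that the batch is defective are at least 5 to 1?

55

Prior odds = (1/12)/(11/12) = 1/11.
Target odds = 5.
Required Bayes factor = 5 ÷ (1/11) = 55.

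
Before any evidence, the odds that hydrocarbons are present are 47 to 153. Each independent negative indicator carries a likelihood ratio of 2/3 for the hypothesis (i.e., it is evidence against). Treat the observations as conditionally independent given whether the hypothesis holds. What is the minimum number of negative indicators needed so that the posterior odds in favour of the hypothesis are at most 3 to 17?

2

Prior odds = 47/153.
Likelihood ratio per negative indicator = 2/3.
Target odds = 3/17.
Require (2/3)ⁿ ≤ 3/17 ÷ (47/153) = 27/47.
(2/3)¹ = 2/3 is still above 27/47 but (2/3)² = 4/9 is at or below it, so n = 2.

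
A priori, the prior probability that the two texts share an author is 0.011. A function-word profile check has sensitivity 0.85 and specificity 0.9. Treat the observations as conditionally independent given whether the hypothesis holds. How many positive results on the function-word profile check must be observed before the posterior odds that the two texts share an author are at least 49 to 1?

4

Prior odds: 0.011 ÷ 0.989 = 11/989.
False-positive rate = 1 − 0.9 = 0.1; likelihood ratio of a positive = 0.85/0.1 = 8.5.
Target odds = 49.
Require 8.5ⁿ ≥ 49 ÷ (11/989) = 48461/11.
8.5³ = 614.125 falls short of 48461/11 but 8.5⁴ = 5220.0625 reaches it, so n = 4.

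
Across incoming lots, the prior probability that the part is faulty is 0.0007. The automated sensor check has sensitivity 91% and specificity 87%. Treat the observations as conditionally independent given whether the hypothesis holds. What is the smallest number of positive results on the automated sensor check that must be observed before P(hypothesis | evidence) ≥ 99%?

7

Prior odds = 0.0007/0.9993 = 7/9993.
False-positive rate = 1 − 0.87 = 0.13; likelihood ratio of a positive = 0.91/0.13 = 7.
Target odds: 0.99 ÷ 0.01 = 99.
Need (7/9993) × 7ⁿ ≥ 99, i.e. 7ⁿ ≥ 989307/7.
7⁶ = 117649 falls short of 989307/7 but 7⁷ = 823543 reaches it, so n = 7.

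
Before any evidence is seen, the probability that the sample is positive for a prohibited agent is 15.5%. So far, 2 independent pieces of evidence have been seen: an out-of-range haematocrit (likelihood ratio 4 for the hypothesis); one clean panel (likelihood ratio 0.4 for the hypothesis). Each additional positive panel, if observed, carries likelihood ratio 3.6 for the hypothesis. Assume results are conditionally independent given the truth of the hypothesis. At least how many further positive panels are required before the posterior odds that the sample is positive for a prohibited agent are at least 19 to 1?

4

Prior odds = 0.155/0.845 = 31/169.
Combined Bayes factor of the evidence already in hand = 4 × 0.4 = 1.6.
Odds after that evidence = (31/169) × 1.6 = 248/845.
Target odds = 19.
Need 3.6ⁿ ≥ 19 ÷ (248/845) = 16055/248.
3.6³ = 46.656 falls short of 16055/248 but 3.6⁴ = 167.9616 reaches it, so n = 4.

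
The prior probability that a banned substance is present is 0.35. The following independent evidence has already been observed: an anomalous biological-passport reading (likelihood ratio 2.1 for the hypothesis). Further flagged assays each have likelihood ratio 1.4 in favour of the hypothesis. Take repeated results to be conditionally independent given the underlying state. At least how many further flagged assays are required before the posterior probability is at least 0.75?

3

Prior odds = 0.35/0.65 = 7/13.
Bayes factor of the evidence already in hand = 2.1.
Odds after that evidence = (7/13) × 2.1 = 147/130.
Target odds = 0.75/0.25 = 3.
Need 1.4ⁿ ≥ 3 ÷ (147/130) = 130/49.
1.4² = 1.96 falls short of 130/49 but 1.4³ = 2.744 reaches it, so n = 3.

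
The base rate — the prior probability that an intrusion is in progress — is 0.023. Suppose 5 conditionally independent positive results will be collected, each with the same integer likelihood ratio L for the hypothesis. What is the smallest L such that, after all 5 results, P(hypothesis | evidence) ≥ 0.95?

4

Prior odds = 0.023/0.977 = 23/977.
Target odds = 0.95/0.05 = 19.
Need L⁵ ≥ 19 ÷ (23/977) = 18563/23.
3⁵ = 243 < 18563/23 ≤ 1024 = 4⁵, so L = 4.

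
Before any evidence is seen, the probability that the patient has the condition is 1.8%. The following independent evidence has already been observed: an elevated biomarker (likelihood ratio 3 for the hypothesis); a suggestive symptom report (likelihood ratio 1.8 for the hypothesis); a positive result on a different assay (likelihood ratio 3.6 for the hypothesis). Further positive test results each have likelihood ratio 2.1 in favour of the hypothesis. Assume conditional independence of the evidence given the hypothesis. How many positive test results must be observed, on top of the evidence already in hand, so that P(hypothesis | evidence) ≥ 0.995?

9

Prior odds = 0.018/0.982 = 9/491.
Combined Bayes factor of the evidence already in hand = 3 × 1.8 × 3.6 = 19.44.
Odds after that evidence = (9/491) × 19.44 = 4374/12275.
Target odds = 0.995/0.005 = 199.
Need 2.1ⁿ ≥ 199 ÷ (4374/12275) = 2442725/4374.
2.1⁸ ≈378.229 falls short of 2442725/4374 but 2.1⁹ ≈794.28 reaches it, so n = 9.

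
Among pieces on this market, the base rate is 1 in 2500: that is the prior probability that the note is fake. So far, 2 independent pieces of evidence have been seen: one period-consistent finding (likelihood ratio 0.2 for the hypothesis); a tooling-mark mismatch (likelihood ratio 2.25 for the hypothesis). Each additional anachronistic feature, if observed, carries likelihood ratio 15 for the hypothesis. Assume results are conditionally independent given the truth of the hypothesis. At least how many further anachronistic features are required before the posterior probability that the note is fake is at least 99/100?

Prior odds = 0.0004/0.9996 = 1/2499.
Combined Bayes factor of the evidence already in hand = 0.2 × 2.25 = 0.45.
Odds after that evidence = (1/2499) × 0.45 = 3/16660.
Target odds = 0.99/0.01 = 99.
Need 15ⁿ ≥ 99 ÷ (3/16660) = 549780.
15⁴ = 50625 falls short of 549780 but 15⁵ = 759375 reaches it, so n = 5.

5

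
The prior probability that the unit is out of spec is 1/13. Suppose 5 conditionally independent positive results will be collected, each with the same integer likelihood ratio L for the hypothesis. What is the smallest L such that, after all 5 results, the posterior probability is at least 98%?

Prior odds = (1/13)/(12/13) = 1/12.
Target odds = 0.98/0.02 = 49.
Need L⁵ ≥ 49 ÷ (1/12) = 588.
3⁵ = 243 < 588 ≤ 1024 = 4⁵, so L = 4.

4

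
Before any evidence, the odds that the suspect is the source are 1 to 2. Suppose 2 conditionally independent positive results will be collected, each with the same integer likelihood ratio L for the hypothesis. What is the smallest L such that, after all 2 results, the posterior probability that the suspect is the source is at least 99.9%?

Prior odds = 0.5.
Target odds = 0.999/0.001 = 999.
Need L² ≥ 999 ÷ 0.5 = 1998.
44² = 1936 < 1998 ≤ 2025 = 45², so L = 45.

45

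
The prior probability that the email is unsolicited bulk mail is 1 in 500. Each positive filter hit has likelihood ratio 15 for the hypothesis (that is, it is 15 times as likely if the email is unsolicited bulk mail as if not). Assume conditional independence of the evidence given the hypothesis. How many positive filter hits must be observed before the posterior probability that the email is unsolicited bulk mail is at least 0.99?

Prior odds: 0.002 ÷ 0.998 = 1/499.
Likelihood ratio per positive filter hit = 15.
Target odds: 0.99 ÷ 0.01 = 99.
Require 15ⁿ ≥ 99 ÷ (1/499) = 49401.
15³ = 3375 falls short of 49401 but 15⁴ = 50625 reaches it, so n = 4.

4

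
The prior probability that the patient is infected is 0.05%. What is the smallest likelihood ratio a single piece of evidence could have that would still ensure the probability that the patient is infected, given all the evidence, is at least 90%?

Prior odds = 0.0005/0.9995 = 1/1999.
Target odds = 0.9/0.1 = 9.
Required Bayes factor = 9 ÷ (1/1999) = 17991.

17991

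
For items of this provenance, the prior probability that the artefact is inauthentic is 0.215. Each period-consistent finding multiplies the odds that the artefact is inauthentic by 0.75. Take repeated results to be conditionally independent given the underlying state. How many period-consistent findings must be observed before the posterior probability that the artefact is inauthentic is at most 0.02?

Prior odds: 0.215 ÷ 0.785 = 43/157.
Likelihood ratio per period-consistent finding = 0.75.
Target posterior odds = 0.02/0.98 = 1/49.
Need (43/157) × 0.75ⁿ ≤ 1/49, i.e. 0.75ⁿ ≤ 157/2107.
0.75⁹ = 19683/262144 is still above 157/2107 but 0.75¹⁰ = 59049/1048576 is at or below it, so n = 10.

10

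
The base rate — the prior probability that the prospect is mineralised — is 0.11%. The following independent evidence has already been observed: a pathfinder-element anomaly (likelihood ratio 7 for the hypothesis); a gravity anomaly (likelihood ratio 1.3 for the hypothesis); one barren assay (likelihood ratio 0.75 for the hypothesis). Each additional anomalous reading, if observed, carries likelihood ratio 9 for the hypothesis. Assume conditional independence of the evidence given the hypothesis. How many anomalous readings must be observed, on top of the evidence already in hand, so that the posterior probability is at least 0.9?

Prior odds = 0.0011/0.9989 = 11/9989.
Combined Bayes factor of the evidence already in hand = 7 × 1.3 × 0.75 = 6.825.
Odds after that evidence = (11/9989) × 6.825 = 429/57080.
Target odds = 0.9/0.1 = 9.
Need 9ⁿ ≥ 9 ÷ (429/57080) = 171240/143.
9³ = 729 falls short of 171240/143 but 9⁴ = 6561 reaches it, so n = 4.

4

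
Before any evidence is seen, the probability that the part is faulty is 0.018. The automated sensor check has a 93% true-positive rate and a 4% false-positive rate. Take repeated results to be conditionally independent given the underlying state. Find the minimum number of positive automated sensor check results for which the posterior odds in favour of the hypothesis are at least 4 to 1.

Prior odds = 0.018/0.982 = 9/491.
Likelihood ratio of a positive result = 0.93/0.04 = 23.25.
Target odds = 4.
Require 23.25ⁿ ≥ 4 ÷ (9/491) = 1964/9.
23.25¹ = 23.25 falls short of 1964/9 but 23.25² = 540.5625 reaches it, so n = 2.

2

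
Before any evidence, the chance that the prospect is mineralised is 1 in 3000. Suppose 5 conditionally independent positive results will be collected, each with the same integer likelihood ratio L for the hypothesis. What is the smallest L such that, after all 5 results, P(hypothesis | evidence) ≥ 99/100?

Prior odds = (1/3000)/(2999/3000) = 1/2999.
Target odds = 0.99/0.01 = 99.
Need L⁵ ≥ 99 ÷ (1/2999) = 296901.
12⁵ = 248832 < 296901 ≤ 371293 = 13⁵, so L = 13.

13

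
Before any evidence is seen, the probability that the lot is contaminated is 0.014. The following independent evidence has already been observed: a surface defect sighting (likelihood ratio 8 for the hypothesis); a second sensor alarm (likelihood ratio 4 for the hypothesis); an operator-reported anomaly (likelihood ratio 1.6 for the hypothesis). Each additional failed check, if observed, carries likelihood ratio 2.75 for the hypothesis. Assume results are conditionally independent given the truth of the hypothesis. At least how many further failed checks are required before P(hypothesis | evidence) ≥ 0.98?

Prior odds = 0.014/0.986 = 7/493.
Combined Bayes factor of the evidence already in hand = 8 × 4 × 1.6 = 51.2.
Odds after that evidence = (7/493) × 51.2 = 1792/2465.
Target odds = 0.98/0.02 = 49.
Need 2.75ⁿ ≥ 49 ÷ (1792/2465) = 67.40234375.
2.75⁴ = 57.19140625 falls short of 67.40234375 but 2.75⁵ = 161051/1024 reaches it, so n = 5.

5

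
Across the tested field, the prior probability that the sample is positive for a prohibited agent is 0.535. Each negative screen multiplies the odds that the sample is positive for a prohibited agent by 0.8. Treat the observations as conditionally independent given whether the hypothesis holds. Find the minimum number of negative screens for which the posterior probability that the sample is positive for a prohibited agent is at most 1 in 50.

19

Prior odds: 0.535 ÷ 0.465 = 107/93.
Likelihood ratio per negative screen = 0.8.
Target posterior odds = 0.02/0.98 = 1/49.
Require 0.8ⁿ ≤ 1/49 ÷ (107/93) = 93/5243.
0.8¹⁸ ≈0.0180144 is still above 93/5243 but 0.8¹⁹ ≈0.0144115 is at or below it, so n = 19.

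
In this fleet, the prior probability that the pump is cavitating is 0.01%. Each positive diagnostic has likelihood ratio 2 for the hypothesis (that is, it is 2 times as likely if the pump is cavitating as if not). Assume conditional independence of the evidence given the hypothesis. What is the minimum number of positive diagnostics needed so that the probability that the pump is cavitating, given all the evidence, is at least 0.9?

17

Prior odds: 0.0001 ÷ 0.9999 = 1/9999.
Likelihood ratio per positive diagnostic = 2.
Target odds: 0.9 ÷ 0.1 = 9.
Require 2ⁿ ≥ 9 ÷ (1/9999) = 89991.
2¹⁶ = 65536 falls short of 89991 but 2¹⁷ = 131072 reaches it, so n = 17.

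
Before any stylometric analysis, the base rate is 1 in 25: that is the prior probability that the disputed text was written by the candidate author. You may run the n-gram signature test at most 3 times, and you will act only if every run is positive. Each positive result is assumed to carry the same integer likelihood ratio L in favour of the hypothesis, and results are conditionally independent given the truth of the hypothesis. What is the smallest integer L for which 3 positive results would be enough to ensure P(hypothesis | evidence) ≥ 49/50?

Prior odds = 0.04/0.96 = 1/24.
Target odds = 0.98/0.02 = 49.
Need L³ ≥ 49 ÷ (1/24) = 1176.
10³ = 1000 < 1176 ≤ 1331 = 11³, so L = 11.

11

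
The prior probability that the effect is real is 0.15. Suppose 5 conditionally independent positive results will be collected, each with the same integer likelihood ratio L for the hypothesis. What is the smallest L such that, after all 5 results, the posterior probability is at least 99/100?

4

Prior odds = 0.15/0.85 = 3/17.
Target odds = 0.99/0.01 = 99.
Need L⁵ ≥ 99 ÷ (3/17) = 561.
3⁵ = 243 < 561 ≤ 1024 = 4⁵, so L = 4.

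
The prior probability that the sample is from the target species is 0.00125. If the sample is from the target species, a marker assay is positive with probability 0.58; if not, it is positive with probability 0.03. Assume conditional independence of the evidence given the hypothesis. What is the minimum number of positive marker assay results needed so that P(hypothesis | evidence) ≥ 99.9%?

Prior odds: 0.00125 ÷ 0.99875 = 1/799.
Likelihood ratio of a positive = 0.58/0.03 = 58/3.
Target posterior odds = 0.999/0.001 = 999.
Require (58/3)ⁿ ≥ 999 ÷ (1/799) = 798201.
(58/3)⁴ = 11316496/81 falls short of 798201 but (58/3)⁵ = 656356768/243 reaches it, so n = 5.

5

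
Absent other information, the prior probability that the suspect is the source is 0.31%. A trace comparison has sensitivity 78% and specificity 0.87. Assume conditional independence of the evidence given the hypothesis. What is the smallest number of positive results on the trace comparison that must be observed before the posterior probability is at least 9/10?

Prior odds: 0.0031 ÷ 0.9969 = 31/9969.
False-positive rate = 1 − 0.87 = 0.13; likelihood ratio of a positive = 0.78/0.13 = 6.
Target odds: 0.9 ÷ 0.1 = 9.
Require 6ⁿ ≥ 9 ÷ (31/9969) = 89721/31.
6⁴ = 1296 falls short of 89721/31 but 6⁵ = 7776 reaches it, so n = 5.

5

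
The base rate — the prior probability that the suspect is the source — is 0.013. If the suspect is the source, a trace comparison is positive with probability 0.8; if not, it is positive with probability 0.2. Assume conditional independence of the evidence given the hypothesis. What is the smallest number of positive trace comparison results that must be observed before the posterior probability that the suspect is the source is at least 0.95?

6

Prior odds = 0.013/0.987 = 13/987.
Likelihood ratio of a positive = 0.8/0.2 = 4.
Target odds: 0.95 ÷ 0.05 = 19.
Require 4ⁿ ≥ 19 ÷ (13/987) = 18753/13.
4⁵ = 1024 falls short of 18753/13 but 4⁶ = 4096 reaches it, so n = 6.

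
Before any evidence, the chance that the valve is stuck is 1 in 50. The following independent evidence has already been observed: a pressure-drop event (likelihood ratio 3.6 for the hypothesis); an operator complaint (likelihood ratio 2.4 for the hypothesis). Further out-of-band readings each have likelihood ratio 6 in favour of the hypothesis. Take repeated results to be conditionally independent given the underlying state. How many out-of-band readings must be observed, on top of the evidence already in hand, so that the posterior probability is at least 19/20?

Prior odds = 0.02/0.98 = 1/49.
Combined Bayes factor of the evidence already in hand = 3.6 × 2.4 = 8.64.
Odds after that evidence = (1/49) × 8.64 = 216/1225.
Target odds = 0.95/0.05 = 19.
Need 6ⁿ ≥ 19 ÷ (216/1225) = 23275/216.
6² = 36 falls short of 23275/216 but 6³ = 216 reaches it, so n = 3.

3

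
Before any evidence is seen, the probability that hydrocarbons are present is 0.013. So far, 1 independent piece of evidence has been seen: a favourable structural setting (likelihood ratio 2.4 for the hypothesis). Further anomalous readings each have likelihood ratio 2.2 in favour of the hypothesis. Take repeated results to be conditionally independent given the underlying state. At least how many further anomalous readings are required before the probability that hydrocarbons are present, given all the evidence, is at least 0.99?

Prior odds = 0.013/0.987 = 13/987.
Bayes factor of the evidence already in hand = 2.4.
Odds after that evidence = (13/987) × 2.4 = 52/1645.
Target odds = 0.99/0.01 = 99.
Need 2.2ⁿ ≥ 99 ÷ (52/1645) = 162855/52.
2.2¹⁰ ≈2655.99 falls short of 162855/52 but 2.2¹¹ ≈5843.18 reaches it, so n = 11.

11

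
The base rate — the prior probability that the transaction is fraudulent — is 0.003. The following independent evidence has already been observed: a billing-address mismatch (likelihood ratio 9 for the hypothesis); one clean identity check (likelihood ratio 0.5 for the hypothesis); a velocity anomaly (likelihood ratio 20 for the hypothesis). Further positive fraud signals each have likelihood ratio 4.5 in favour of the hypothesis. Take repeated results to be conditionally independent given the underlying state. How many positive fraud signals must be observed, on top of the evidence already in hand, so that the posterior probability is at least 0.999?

Prior odds = 0.003/0.997 = 3/997.
Combined Bayes factor of the evidence already in hand = 9 × 0.5 × 20 = 90.
Odds after that evidence = (3/997) × 90 = 270/997.
Target odds = 0.999/0.001 = 999.
Need 4.5ⁿ ≥ 999 ÷ (270/997) = 3688.9.
4.5⁵ = 1845.28125 falls short of 3688.9 but 4.5⁶ = 8303.765625 reaches it, so n = 6.

6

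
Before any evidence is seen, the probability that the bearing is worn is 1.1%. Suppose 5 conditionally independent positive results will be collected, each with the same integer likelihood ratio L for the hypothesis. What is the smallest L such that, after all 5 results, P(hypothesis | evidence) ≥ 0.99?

Prior odds = 0.011/0.989 = 11/989.
Target odds = 0.99/0.01 = 99.
Need L⁵ ≥ 99 ÷ (11/989) = 8901.
6⁵ = 7776 < 8901 ≤ 16807 = 7⁵, so L = 7.

7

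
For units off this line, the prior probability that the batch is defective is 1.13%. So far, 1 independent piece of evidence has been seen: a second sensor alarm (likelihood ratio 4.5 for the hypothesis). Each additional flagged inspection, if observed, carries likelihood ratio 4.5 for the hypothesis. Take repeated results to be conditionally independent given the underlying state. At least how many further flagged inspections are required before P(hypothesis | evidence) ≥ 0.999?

7

Prior odds = 0.0113/0.9887 = 113/9887.
Bayes factor of the evidence already in hand = 4.5.
Odds after that evidence = (113/9887) × 4.5 = 1017/19774.
Target odds = 0.999/0.001 = 999.
Need 4.5ⁿ ≥ 999 ÷ (1017/19774) = 2194914/113.
4.5⁶ = 8303.765625 falls short of 2194914/113 but 4.5⁷ = 4782969/128 reaches it, so n = 7.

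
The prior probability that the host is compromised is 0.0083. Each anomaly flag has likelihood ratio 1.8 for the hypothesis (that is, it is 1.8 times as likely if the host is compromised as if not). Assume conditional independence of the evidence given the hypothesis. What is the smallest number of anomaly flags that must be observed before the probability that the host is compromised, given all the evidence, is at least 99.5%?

Prior odds = 0.0083/0.9917 = 83/9917.
Likelihood ratio per anomaly flag = 1.8.
Target odds: 0.995 ÷ 0.005 = 199.
Require 1.8ⁿ ≥ 199 ÷ (83/9917) = 1973483/83.
1.8¹⁷ ≈21859.1 falls short of 1973483/83 but 1.8¹⁸ ≈39346.4 reaches it, so n = 18.

18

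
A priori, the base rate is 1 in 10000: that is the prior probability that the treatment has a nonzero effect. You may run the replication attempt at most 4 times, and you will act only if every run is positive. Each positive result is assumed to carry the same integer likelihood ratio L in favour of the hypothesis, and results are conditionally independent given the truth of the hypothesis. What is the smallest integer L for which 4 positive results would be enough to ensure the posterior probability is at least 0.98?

Prior odds = 0.0001/0.9999 = 1/9999.
Target odds = 0.98/0.02 = 49.
Need L⁴ ≥ 49 ÷ (1/9999) = 489951.
26⁴ = 456976 < 489951 ≤ 531441 = 27⁴, so L = 27.

27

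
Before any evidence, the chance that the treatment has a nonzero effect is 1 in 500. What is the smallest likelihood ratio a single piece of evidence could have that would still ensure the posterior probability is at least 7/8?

Prior odds = 0.002/0.998 = 1/499.
Target odds = 0.875/0.125 = 7.
Required Bayes factor = 7 ÷ (1/499) = 3493.

3493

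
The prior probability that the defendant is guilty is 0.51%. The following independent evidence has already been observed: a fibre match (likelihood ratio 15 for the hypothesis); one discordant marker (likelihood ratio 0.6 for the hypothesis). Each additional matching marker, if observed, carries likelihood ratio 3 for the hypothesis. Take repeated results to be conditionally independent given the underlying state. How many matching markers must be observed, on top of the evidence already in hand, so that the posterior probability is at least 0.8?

5

Prior odds = 0.0051/0.9949 = 51/9949.
Combined Bayes factor of the evidence already in hand = 15 × 0.6 = 9.
Odds after that evidence = (51/9949) × 9 = 459/9949.
Target odds = 0.8/0.2 = 4.
Need 3ⁿ ≥ 4 ÷ (459/9949) = 39796/459.
3⁴ = 81 falls short of 39796/459 but 3⁵ = 243 reaches it, so n = 5.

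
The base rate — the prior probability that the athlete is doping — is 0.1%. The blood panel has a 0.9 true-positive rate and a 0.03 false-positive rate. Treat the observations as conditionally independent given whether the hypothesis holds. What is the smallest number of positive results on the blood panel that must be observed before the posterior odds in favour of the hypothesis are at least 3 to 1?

Prior odds: 0.001 ÷ 0.999 = 1/999.
Likelihood ratio of a positive result = 0.9/0.03 = 30.
Target odds = 3.
Require 30ⁿ ≥ 3 ÷ (1/999) = 2997.
30² = 900 falls short of 2997 but 30³ = 27000 reaches it, so n = 3.

3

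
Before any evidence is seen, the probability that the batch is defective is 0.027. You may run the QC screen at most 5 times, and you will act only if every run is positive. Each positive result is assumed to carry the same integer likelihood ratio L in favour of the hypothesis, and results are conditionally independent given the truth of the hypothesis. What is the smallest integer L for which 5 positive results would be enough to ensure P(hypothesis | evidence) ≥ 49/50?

5

Prior odds = 0.027/0.973 = 27/973.
Target odds = 0.98/0.02 = 49.
Need L⁵ ≥ 49 ÷ (27/973) = 47677/27.
4⁵ = 1024 < 47677/27 ≤ 3125 = 5⁵, so L = 5.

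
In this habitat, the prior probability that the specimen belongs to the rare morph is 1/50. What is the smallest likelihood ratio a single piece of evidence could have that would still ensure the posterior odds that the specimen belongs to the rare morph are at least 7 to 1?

343

Prior odds = 0.02/0.98 = 1/49.
Target odds = 7.
Required Bayes factor = 7 ÷ (1/49) = 343.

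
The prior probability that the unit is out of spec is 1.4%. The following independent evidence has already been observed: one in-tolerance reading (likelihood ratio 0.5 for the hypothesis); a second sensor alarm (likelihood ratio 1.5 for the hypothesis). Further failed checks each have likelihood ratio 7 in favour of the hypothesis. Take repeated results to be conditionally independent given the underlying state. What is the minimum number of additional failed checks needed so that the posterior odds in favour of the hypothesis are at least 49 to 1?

Prior odds = 0.014/0.986 = 7/493.
Combined Bayes factor of the evidence already in hand = 0.5 × 1.5 = 0.75.
Odds after that evidence = (7/493) × 0.75 = 21/1972.
Target odds = 49.
Need 7ⁿ ≥ 49 ÷ (21/1972) = 13804/3.
7⁴ = 2401 falls short of 13804/3 but 7⁵ = 16807 reaches it, so n = 5.

5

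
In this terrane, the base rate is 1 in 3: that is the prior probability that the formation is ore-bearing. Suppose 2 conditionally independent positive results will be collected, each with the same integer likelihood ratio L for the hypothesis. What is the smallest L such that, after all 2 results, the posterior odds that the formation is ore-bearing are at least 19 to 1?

Prior odds = (1/3)/(2/3) = 0.5.
Target odds = 19.
Need L² ≥ 19 ÷ 0.5 = 38.
6² = 36 < 38 ≤ 49 = 7², so L = 7.

7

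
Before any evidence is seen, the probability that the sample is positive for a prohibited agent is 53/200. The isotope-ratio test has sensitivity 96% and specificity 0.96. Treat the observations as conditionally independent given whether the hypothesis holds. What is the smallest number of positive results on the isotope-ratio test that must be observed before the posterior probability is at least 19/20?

Prior odds = 0.265/0.735 = 53/147.
False-positive rate = 1 − 0.96 = 0.04; likelihood ratio of a positive = 0.96/0.04 = 24.
Target odds: 0.95 ÷ 0.05 = 19.
Require 24ⁿ ≥ 19 ÷ (53/147) = 2793/53.
24¹ = 24 falls short of 2793/53 but 24² = 576 reaches it, so n = 2.

2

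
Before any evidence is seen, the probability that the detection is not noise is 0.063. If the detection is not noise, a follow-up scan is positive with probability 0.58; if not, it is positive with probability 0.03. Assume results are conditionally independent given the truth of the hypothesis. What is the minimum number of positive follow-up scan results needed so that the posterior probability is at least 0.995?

3

Prior odds = 0.063/0.937 = 63/937.
Likelihood ratio of a positive = 0.58/0.03 = 58/3.
Target odds: 0.995 ÷ 0.005 = 199.
Require (58/3)ⁿ ≥ 199 ÷ (63/937) = 186463/63.
(58/3)² = 3364/9 falls short of 186463/63 but (58/3)³ = 195112/27 reaches it, so n = 3.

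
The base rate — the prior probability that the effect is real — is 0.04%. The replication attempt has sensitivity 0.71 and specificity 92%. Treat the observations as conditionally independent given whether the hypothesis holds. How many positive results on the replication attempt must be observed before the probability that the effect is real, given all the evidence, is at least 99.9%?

Prior odds: 0.0004 ÷ 0.9996 = 1/2499.
False-positive rate = 1 − 0.92 = 0.08; likelihood ratio of a positive = 0.71/0.08 = 8.875.
Target posterior odds = 0.999/0.001 = 999.
Need (1/2499) × 8.875ⁿ ≥ 999, i.e. 8.875ⁿ ≥ 2496501.
8.875⁶ ≈488664 falls short of 2496501 but 8.875⁷ ≈4.33689e+06 reaches it, so n = 7.

7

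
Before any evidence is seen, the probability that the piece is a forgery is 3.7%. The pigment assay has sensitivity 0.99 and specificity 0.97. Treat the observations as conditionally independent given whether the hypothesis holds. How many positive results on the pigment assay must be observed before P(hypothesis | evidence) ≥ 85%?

2

Prior odds = 0.037/0.963 = 37/963.
False-positive rate = 1 − 0.97 = 0.03; likelihood ratio of a positive = 0.99/0.03 = 33.
Target posterior odds = 0.85/0.15 = 17/3.
Require 33ⁿ ≥ 17/3 ÷ (37/963) = 5457/37.
33¹ = 33 falls short of 5457/37 but 33² = 1089 reaches it, so n = 2.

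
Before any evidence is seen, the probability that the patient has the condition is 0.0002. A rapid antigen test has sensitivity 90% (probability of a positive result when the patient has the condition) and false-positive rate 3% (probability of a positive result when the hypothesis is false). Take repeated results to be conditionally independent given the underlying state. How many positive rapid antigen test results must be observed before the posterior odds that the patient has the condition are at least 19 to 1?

Prior odds = 0.0002/0.9998 = 1/4999.
Likelihood ratio of a positive result = 0.9/0.03 = 30.
Target odds = 19.
Require 30ⁿ ≥ 19 ÷ (1/4999) = 94981.
30³ = 27000 falls short of 94981 but 30⁴ = 810000 reaches it, so n = 4.

4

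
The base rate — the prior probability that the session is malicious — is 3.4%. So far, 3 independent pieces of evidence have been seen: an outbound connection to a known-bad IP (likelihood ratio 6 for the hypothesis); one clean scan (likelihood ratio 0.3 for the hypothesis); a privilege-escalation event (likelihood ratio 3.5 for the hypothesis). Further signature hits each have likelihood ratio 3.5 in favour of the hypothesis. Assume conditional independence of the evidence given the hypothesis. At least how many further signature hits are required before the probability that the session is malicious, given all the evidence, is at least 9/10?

3

Prior odds = 0.034/0.966 = 17/483.
Combined Bayes factor of the evidence already in hand = 6 × 0.3 × 3.5 = 6.3.
Odds after that evidence = (17/483) × 6.3 = 51/230.
Target odds = 0.9/0.1 = 9.
Need 3.5ⁿ ≥ 9 ÷ (51/230) = 690/17.
3.5² = 12.25 falls short of 690/17 but 3.5³ = 42.875 reaches it, so n = 3.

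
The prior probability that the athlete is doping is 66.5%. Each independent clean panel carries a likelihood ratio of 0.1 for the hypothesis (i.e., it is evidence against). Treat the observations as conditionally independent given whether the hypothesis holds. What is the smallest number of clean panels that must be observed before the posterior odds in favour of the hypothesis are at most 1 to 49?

2

Prior odds: 0.665 ÷ 0.335 = 133/67.
Likelihood ratio per clean panel = 0.1.
Target odds = 1/49.
Require 0.1ⁿ ≤ 1/49 ÷ (133/67) = 67/6517.
0.1¹ = 0.1 is still above 67/6517 but 0.1² = 0.01 is at or below it, so n = 2.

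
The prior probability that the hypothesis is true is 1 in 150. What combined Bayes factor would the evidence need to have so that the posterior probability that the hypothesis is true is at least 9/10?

1341

Prior odds = (1/150)/(149/150) = 1/149.
Target odds = 0.9/0.1 = 9.
Required Bayes factor = 9 ÷ (1/149) = 1341.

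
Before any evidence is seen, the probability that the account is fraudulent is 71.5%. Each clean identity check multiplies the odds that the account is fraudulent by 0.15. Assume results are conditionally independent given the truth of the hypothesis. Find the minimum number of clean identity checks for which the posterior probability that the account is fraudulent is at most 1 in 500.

Prior odds: 0.715 ÷ 0.285 = 143/57.
Likelihood ratio per clean identity check = 0.15.
Target posterior odds = 0.002/0.998 = 1/499.
Need (143/57) × 0.15ⁿ ≤ 1/499, i.e. 0.15ⁿ ≤ 57/71357.
0.15³ = 0.003375 is still above 57/71357 but 0.15⁴ = 81/160000 is at or below it, so n = 4.

4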